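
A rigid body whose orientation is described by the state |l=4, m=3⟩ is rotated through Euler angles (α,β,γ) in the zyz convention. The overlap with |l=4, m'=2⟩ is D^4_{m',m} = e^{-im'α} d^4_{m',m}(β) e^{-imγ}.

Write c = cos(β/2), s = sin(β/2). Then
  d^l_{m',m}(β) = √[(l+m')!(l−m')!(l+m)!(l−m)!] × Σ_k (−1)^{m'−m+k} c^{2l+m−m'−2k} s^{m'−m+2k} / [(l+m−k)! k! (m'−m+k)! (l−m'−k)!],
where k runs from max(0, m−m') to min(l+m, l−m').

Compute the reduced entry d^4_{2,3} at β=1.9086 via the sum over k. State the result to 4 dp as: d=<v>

d=-0.3280

d^4_{2,3}(β=1.9086) via the finite sum:
Half-angle: c=0.578180, s=0.815909. N=√(720·2·5040·1)=2693.993318
Admissible k: 1..2 (factorial args all ≥0)
  k=1: (−1)^0·2693.9933/(720)·0.5782^7·0.8159^1 = +0.065940
  k=2: (−1)^1·2693.9933/(240)·0.5782^5·0.8159^3 = -0.393937
d^4_{2,3}(1.9086) = +0.065940 -0.393937 = -0.327997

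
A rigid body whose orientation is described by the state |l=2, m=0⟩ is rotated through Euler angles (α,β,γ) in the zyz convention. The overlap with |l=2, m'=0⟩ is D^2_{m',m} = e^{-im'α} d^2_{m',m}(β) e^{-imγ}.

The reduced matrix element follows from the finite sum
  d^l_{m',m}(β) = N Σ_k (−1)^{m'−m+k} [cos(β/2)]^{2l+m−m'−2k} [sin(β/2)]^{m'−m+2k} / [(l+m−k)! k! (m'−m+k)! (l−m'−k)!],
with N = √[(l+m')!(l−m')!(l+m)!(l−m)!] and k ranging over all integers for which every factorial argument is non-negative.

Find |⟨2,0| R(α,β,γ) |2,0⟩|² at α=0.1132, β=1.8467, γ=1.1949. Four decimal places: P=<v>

D^2_{0,0}(0.1132,1.8467,1.1949) = e^{-i·0·0.1132}·d^2_{0,0}(1.8467)·e^{-i·0·1.1949}. Compute d first:
With c≡cos(β/2)=0.603151 and s≡sin(β/2)=0.797627, N=[2·2·2·2]^{1/2}=4.000000
Admissible k: 0..2 (factorial args all ≥0)
  k=0: (−1)^0·4.0000/(4)·0.6032^4·0.7976^0 = +0.132344
  k=1: (−1)^1·4.0000/(1)·0.6032^2·0.7976^2 = -0.925789
  k=2: (−1)^2·4.0000/(4)·0.6032^0·0.7976^4 = +0.404761
d^2_{0,0}(1.8467) = +0.132344 -0.925789 +0.404761 = -0.388684
|D^2_{0,0}|² = |d^2_{0,0}(β)|² = (-0.388684)² = 0.151075 (the z-rotation phases have unit modulus)

P=0.1511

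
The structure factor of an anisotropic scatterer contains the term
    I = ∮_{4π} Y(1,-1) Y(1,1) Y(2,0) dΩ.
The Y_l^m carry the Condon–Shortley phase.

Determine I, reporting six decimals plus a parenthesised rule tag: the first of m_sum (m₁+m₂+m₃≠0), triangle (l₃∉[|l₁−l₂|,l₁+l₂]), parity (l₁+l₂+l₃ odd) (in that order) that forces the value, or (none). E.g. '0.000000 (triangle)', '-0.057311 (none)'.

0.126157 (none)

m-sum 0 ✓  L=4 even ✓  0≤2≤2 ✓
Π(2lᵢ+1) = 3×3×5 = 45
triangle coeff Δ(1,1,2) = 1/30
Σ_t [0,0]: t=0:+1/1 = 1/1
(3j)²=2/15 [(1 1 2; 0 0 0)], sign=+1
Σ_t [0,0]: t=0:+1/4 = 1/4
(3j)²=1/30 [(1 1 2; -1 1 0)], sign=+1
⇒ 4πI² = 1/5
I = (+1)√(1/5/(4π)) = 0.12615663
No selection rule forces the value: the integral is nonzero (none).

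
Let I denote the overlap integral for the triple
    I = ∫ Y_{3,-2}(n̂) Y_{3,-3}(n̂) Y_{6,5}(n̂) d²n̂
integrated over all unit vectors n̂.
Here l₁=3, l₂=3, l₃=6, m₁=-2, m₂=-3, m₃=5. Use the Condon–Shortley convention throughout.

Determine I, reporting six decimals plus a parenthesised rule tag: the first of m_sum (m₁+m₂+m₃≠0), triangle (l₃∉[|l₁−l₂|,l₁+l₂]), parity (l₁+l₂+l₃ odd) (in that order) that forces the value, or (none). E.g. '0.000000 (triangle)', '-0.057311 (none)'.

-0.254801 (none)

Checks pass: Σm=0; 12 even; l₃=6∈[0,6].
(2·3+1)(2·3+1)(2·6+1) = 637
Δ: 0! 6! 6! / 13! → 1/12012
sum: t=0:+1/1296 = 1/1296
3j²(3 3 6; 0 0 0) = Δ·Π!·Σ² = 100/3003  (sign +1)
sum: t=0:+1/86400 = 1/86400
3j²(3 3 6; -2 -3 5) = Δ·Π!·Σ² = 1/26  (sign -1)
combine: 4πI² = 637·100/3003·1/26 = 350/429
take √, sign -1: I = -0.25480060
No selection rule forces the value: the integral is nonzero (none).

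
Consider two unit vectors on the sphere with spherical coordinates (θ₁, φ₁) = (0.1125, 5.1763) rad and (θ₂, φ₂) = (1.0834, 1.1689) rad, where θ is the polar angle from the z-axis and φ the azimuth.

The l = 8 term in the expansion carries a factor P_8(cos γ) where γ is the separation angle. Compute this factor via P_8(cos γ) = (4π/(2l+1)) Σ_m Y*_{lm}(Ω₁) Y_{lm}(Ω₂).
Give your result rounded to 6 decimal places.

Term-by-term m-sum for l=8 (normalisation 4π/17 = 0.739198):
  m=-8: (-0.000000, -0.000000) × (-0.190925, -0.014073) = (0.000000, 0.000000)  (running Σ = (0.000000, 0.000000))
  m=-7: (0.000000, -0.000000) × (-0.130882, -0.384215) = (-0.000000, 0.000000)  (running Σ = (-0.000000, 0.000000))
  m=-6: (0.000010, -0.000004) × (0.305542, -0.273553) = (0.000002, -0.000004)  (running Σ = (0.000002, -0.000004))
  m=-5: (0.000125, 0.000116) × (0.053829, 0.025255) = (0.000004, 0.000009)  (running Σ = (0.000006, 0.000006))
  m=-4: (-0.000584, 0.001996) × (0.011949, -0.324645) = (0.000641, 0.000214)  (running Σ = (0.000646, 0.000219))
  m=-3: (-0.018549, 0.003357) × (0.217824, -0.083262) = (-0.003761, 0.002276)  (running Σ = (-0.003114, 0.002495))
  m=-2: (-0.072698, -0.097037) × (-0.151606, -0.157289) = (-0.004241, 0.026146)  (running Σ = (-0.007356, 0.028641))
  m=-1: (0.221394, -0.442496) × (0.110228, -0.259341) = (-0.090353, -0.106192)  (running Σ = (-0.097709, -0.077551))
  m=0: (0.912721, -0.000000) × (-0.180198, 0.000000) = (-0.164470, 0.000000)  (running Σ = (-0.262180, -0.077551))
  m=1: (-0.221394, -0.442496) × (-0.110228, -0.259341) = (-0.090353, 0.106192)  (running Σ = (-0.352533, 0.028641))
  m=2: (-0.072698, 0.097037) × (-0.151606, 0.157289) = (-0.004241, -0.026146)  (running Σ = (-0.356774, 0.002495))
  m=3: (0.018549, 0.003357) × (-0.217824, -0.083262) = (-0.003761, -0.002276)  (running Σ = (-0.360535, 0.000219))
  m=4: (-0.000584, -0.001996) × (0.011949, 0.324645) = (0.000641, -0.000214)  (running Σ = (-0.359895, 0.000006))
  m=5: (-0.000125, 0.000116) × (-0.053829, 0.025255) = (0.000004, -0.000009)  (running Σ = (-0.359891, -0.000004))
  m=6: (0.000010, 0.000004) × (0.305542, 0.273553) = (0.000002, 0.000004)  (running Σ = (-0.359889, 0.000000))
  m=7: (-0.000000, -0.000000) × (0.130882, -0.384215) = (-0.000000, -0.000000)  (running Σ = (-0.359889, 0.000000))
  m=8: (-0.000000, 0.000000) × (-0.190925, 0.014073) = (0.000000, -0.000000)  (running Σ = (-0.359889, 0.000000))
Total Σ_m = (-0.359889, 0.000000). Multiply by 0.739198: (-0.266029, 0.000000). P_8(cos γ) = -0.266029

-0.266029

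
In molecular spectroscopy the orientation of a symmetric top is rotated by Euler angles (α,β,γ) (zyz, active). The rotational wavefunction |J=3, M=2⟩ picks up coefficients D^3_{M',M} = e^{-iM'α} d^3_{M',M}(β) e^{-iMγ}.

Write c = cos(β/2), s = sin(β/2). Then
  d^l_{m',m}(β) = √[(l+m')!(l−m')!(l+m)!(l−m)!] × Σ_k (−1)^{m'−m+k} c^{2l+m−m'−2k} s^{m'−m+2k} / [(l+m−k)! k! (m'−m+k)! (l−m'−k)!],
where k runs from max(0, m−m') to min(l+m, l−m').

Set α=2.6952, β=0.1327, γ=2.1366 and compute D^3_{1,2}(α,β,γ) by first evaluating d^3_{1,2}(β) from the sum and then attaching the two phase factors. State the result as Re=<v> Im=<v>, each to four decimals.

First d^3_{1,2}(β=0.1327), then the phase factors e^{-i(1)α} and e^{-i(2)γ}:
c=cos(0.132700/2)=0.997800, s=sin(0.132700/2)=0.066301; N=√[24·2·120·1]=75.894664
k: max(0,(2)−(1))=1 … min(3+(2),3−(1))=2
  k=1: (−1)^0·75.8947/(24)·0.9978^5·0.0663^1 = +0.207367
  k=2: (−1)^1·75.8947/(12)·0.9978^3·0.0663^3 = -0.001831
d^3_{1,2}(0.1327) = +0.207367 -0.001831 = +0.205536
Phases: e^{-i·(1)·2.6952}=-0.902010-0.431714i, e^{-i·(2)·2.1366}=-0.425206+0.905097i ⇒ D=+0.159143-0.130071i

Re=0.1591 Im=-0.1301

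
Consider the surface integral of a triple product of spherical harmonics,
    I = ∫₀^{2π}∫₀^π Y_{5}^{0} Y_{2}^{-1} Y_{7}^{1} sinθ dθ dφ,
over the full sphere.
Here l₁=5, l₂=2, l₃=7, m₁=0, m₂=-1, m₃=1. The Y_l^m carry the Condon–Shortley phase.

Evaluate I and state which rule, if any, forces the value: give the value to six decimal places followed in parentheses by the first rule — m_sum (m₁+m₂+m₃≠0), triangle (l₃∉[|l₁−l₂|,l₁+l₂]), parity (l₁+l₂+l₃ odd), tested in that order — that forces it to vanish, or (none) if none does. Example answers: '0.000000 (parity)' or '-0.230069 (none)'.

-0.207724 (none)

m-sum 0 ✓  L=14 even ✓  3≤7≤7 ✓
Π(2lᵢ+1) = 11×5×15 = 825
triangle coeff Δ(5,2,7) = 1/15015
Σ_t [0,0]: t=0:+1/57600 = 1/57600
(3j)²=21/715 [(5 2 7; 0 0 0)], sign=-1
Σ_t [0,0]: t=0:+1/86400 = 1/86400
(3j)²=16/715 [(5 2 7; 0 -1 1)], sign=+1
⇒ 4πI² = 1008/1859
I = (-1)√(1008/1859/(4π)) = -0.20772350
No selection rule forces the value: the integral is nonzero (none).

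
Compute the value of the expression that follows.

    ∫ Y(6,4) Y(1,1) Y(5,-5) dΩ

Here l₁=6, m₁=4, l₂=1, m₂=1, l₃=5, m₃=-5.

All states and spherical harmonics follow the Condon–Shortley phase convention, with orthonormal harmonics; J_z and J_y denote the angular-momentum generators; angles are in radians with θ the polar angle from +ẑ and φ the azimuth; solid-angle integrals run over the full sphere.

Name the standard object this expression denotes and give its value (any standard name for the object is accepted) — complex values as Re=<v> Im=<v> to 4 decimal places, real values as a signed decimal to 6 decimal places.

This is a Gaunt coefficient — the integral of a triple product of spherical harmonics over the sphere.
Rules hold: Σm=0, L=12 even, 5≤5≤7.
N = 13·3·11 = 429
Δ = 2!·10!·0!/13! = 1/858
Racah Σ t=1..1: t=1:−1/14400 = -1/14400
⇒ 3j(6 1 5; 0 0 0)² = 6/143, sgn +1
Racah Σ t=2..2: t=2:+1/7257600 = 1/7257600
⇒ 3j(6 1 5; 4 1 -5)² = 1/858, sgn +1
4πI² = N·(3j₀)²·(3jₘ)² = 3/143
I = +1·√(0.020979/4π) = 0.04085899

Gaunt coefficient, +0.040859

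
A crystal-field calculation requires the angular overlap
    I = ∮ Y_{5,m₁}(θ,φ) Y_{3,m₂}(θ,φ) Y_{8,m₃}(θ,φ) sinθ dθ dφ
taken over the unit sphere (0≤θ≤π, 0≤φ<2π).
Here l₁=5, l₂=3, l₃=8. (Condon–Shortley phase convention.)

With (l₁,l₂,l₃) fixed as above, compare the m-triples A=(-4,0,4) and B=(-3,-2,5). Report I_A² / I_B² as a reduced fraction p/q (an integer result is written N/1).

80/351

Shared (l₁,l₂,l₃)=(5,3,8): N and (l;000)² cancel in I_A²/I_B².
A: Δ = 0!·10!·6!/17! = 1/136136; Racah Σ t=0..0: t=0:+1/13063680 = 1/13063680; ⇒ 3j(5 3 8; -4 0 4)² = 10/1547, sgn +1
B: Δ = 0!·10!·6!/17! = 1/136136; Racah Σ t=0..0: t=0:+1/9676800 = 1/9676800; ⇒ 3j(5 3 8; -3 -2 5)² = 27/952, sgn -1
I_A²/I_B² = (10/1547)/(27/952) = 80/351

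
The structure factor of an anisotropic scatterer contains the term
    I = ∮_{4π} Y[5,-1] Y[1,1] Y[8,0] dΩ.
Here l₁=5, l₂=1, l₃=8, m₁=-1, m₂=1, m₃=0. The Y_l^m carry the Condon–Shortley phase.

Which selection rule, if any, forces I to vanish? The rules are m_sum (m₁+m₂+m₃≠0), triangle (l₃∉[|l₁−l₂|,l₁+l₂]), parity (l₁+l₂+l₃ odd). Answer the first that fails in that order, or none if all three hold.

m₁+m₂+m₃ = -1 + 1 + 0 = 0  ✓
triangle: need |l₁−l₂| ≤ l₃ ≤ l₁+l₂ = [4,6]; l₃=8 is outside  ✗
parity: l₁+l₂+l₃ = 14 is even

triangle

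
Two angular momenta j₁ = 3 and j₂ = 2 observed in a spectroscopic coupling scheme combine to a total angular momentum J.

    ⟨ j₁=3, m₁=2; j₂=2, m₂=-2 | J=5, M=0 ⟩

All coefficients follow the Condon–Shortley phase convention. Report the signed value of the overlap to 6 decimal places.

√[11·0!6!4!/11! · 5!1!0!4!5!5!] = √(1382400/7)
  +(−1)^0/∏(0,0,1,0,5,4)! = 1/2880  (running 1/2880)
⟨..|..⟩ = √(1382400/7)·(1/2880) = +0.154303

+0.154303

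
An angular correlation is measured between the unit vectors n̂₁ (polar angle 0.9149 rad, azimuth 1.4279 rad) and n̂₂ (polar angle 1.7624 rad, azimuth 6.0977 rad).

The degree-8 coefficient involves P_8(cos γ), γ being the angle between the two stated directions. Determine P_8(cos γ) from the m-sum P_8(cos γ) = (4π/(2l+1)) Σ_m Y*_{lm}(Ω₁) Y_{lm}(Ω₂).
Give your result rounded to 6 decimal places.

0.079971

Summing Y*_{l m}(θ₁,φ₁)·Y_{l m}(θ₂,φ₂) over m ∈ [−8, 8]; prefactor 4π/(2·8+1) = 0.739198:
  term(m=-8) = 0.03361 + 0.01192j   from Y*(Ω₁)=0.03326 - 0.07298j, Y(Ω₂)=0.03860 + 0.44295j
  term(m=-7) = -0.02502 + 0.08141j   from Y*(Ω₁)=-0.20777 - 0.13333j, Y(Ω₂)=-0.09282 - 0.33228j
  term(m=-6) = 0.06348 + 0.01658j   from Y*(Ω₁)=-0.27945 + 0.32288j, Y(Ω₂)=-0.06792 - 0.13782j
  term(m=-5) = -0.02930 + 0.13552j   from Y*(Ω₁)=0.26198 + 0.30205j, Y(Ω₂)=0.20803 + 0.27744j
  term(m=-4) = 0.00190 + 0.00033j   from Y*(Ω₁)=0.03610 - 0.02322j, Y(Ω₂)=0.03303 + 0.03027j
  term(m=-3) = 0.01429 - 0.11127j   from Y*(Ω₁)=0.14055 + 0.30752j, Y(Ω₂)=-0.28174 - 0.17525j
  term(m=-2) = 0.00112 + 0.00010j   from Y*(Ω₁)=0.22364 - 0.06571j, Y(Ω₂)=0.00449 + 0.00175j
  term(m=-1) = -0.00332 + 0.07797j   from Y*(Ω₁)=0.03454 + 0.24008j, Y(Ω₂)=0.31622 + 0.05934j
  term(m=+0) = -0.00533 + 0.00000j   from Y*(Ω₁)=0.27383 + 0.00000j, Y(Ω₂)=-0.01946 + 0.00000j
  term(m=+1) = -0.00332 - 0.07797j   from Y*(Ω₁)=-0.03454 + 0.24008j, Y(Ω₂)=-0.31622 + 0.05934j
  term(m=+2) = 0.00112 - 0.00010j   from Y*(Ω₁)=0.22364 + 0.06571j, Y(Ω₂)=0.00449 - 0.00175j
  term(m=+3) = 0.01429 + 0.11127j   from Y*(Ω₁)=-0.14055 + 0.30752j, Y(Ω₂)=0.28174 - 0.17525j
  term(m=+4) = 0.00190 - 0.00033j   from Y*(Ω₁)=0.03610 + 0.02322j, Y(Ω₂)=0.03303 - 0.03027j
  term(m=+5) = -0.02930 - 0.13552j   from Y*(Ω₁)=-0.26198 + 0.30205j, Y(Ω₂)=-0.20803 + 0.27744j
  term(m=+6) = 0.06348 - 0.01658j   from Y*(Ω₁)=-0.27945 - 0.32288j, Y(Ω₂)=-0.06792 + 0.13782j
  term(m=+7) = -0.02502 - 0.08141j   from Y*(Ω₁)=0.20777 - 0.13333j, Y(Ω₂)=0.09282 - 0.33228j
  term(m=+8) = 0.03361 - 0.01192j   from Y*(Ω₁)=0.03326 + 0.07298j, Y(Ω₂)=0.03860 - 0.44295j
Accumulated sum 0.10819 - 0.00000j; after 4π/(2l+1) scaling, 0.07997 - 0.00000j ⇒ P_8 = 0.079971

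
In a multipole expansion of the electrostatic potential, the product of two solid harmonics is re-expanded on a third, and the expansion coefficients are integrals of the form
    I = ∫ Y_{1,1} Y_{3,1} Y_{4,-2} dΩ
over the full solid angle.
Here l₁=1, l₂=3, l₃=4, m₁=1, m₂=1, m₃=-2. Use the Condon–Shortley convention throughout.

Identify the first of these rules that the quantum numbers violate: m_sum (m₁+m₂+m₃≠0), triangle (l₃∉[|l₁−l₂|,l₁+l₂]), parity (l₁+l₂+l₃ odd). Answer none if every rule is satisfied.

none

m₁+m₂+m₃ = 1 + 1 − 2 = 0  ✓
triangle: |1−3|=2 ≤ l₃=4 ≤ 1+3=4  ✓
parity: l₁+l₂+l₃ = 8 is even  ✓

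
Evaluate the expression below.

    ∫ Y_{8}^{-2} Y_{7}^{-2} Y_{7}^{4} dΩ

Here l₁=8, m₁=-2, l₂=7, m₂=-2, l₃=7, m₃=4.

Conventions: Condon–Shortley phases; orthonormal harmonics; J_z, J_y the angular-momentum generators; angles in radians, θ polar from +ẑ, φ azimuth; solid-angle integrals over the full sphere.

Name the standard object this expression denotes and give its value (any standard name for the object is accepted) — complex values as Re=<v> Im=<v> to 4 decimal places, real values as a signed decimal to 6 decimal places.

This is a Gaunt coefficient — the integral of a triple product of spherical harmonics over the sphere.
Checks pass: Σm=0; 22 even; l₃=7∈[1,15].
(2·8+1)(2·7+1)(2·7+1) = 3825
Δ: 8! 8! 6! / 23! → 1/22086194130
sum: t=1:−1/18289152000 t=2:+1/248832000 t=3:−1/24883200 t=4:+1/11943936 t=5:−1/24883200 t=6:+1/248832000 t=7:−1/18289152000 = 11/975421440
3j²(8 7 7; 0 0 0) = Δ·Π!·Σ² = 1750/289731  (sign -1)
sum: t=2:+1/2090188800 t=3:−1/174182400 t=4:+1/99532800 t=5:−1/373248000 = 11/5225472000
3j²(8 7 7; -2 -2 4) = Δ·Π!·Σ² = 528/96577  (sign -1)
combine: 4πI² = 3825·1750/289731·528/96577 = 69300000/548653937
take √, sign +1: I = 0.10025648

Gaunt coefficient, +0.100256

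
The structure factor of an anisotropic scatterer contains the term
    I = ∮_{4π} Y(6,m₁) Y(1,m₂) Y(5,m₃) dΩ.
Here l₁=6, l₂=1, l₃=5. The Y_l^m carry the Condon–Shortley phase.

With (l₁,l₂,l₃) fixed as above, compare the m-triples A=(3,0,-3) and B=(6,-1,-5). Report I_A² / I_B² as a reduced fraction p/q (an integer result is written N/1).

9/22

l's match ⇒ only the (l;m) 3-j factors differ between A and B.
A: triangle coeff Δ(6,1,5) = 1/858; Σ_t [1,1]: t=1:−1/80640 = -1/80640; (3j)²=9/286 [(6 1 5; 3 0 -3)], sign=-1
B: triangle coeff Δ(6,1,5) = 1/858; Σ_t [0,0]: t=0:+1/7257600 = 1/7257600; (3j)²=1/13 [(6 1 5; 6 -1 -5)], sign=+1
I_A²/I_B² = (9/286)/(1/13) = 9/22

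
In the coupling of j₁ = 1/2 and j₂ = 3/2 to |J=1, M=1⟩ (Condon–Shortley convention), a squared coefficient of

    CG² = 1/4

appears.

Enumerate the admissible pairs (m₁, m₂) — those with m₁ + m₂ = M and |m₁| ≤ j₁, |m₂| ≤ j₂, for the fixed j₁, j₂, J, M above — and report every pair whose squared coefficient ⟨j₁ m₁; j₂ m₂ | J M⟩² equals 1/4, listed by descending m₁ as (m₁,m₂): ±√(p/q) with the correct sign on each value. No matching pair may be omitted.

(1/2,1/2): +√(1/4)

Admissible pairs with m₁+m₂ = M = 1: (-1/2,3/2), (1/2,1/2)
  (m₁,m₂)=(1/2,1/2): CG² = 1/4, CG = +√(1/4)   ← matches the target
  (m₁,m₂)=(-1/2,3/2): CG² = 3/4, CG = −√(3/4)
Pairs with CG² = 1/4: (1/2,1/2): +√(1/4)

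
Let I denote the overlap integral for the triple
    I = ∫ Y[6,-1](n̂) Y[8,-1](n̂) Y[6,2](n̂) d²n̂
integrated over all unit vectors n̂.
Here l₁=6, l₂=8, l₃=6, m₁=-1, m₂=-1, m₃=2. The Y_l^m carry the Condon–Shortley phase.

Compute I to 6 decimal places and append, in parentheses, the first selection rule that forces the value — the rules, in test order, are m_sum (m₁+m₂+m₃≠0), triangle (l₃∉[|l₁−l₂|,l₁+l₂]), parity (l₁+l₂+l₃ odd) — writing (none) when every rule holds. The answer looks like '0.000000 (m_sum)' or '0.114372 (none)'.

0.098820 (none)

Checks pass: Σm=0; 20 even; l₃=6∈[2,14].
(2·6+1)(2·8+1)(2·6+1) = 2873
Δ: 8! 4! 8! / 21! → 1/1309458150
sum: t=2:+1/49766400 t=3:−1/3110400 t=4:+1/1327104 t=5:−1/3110400 t=6:+1/49766400 = 1/6635520
3j²(6 8 6; 0 0 0) = Δ·Π!·Σ² = 350/46189  (sign +1)
sum: t=3:−1/9953280 t=4:+1/2488320 t=5:−1/4147200 t=6:+1/43545600 t=7:−1/4877107200 = 1/12042240
3j²(6 8 6; -1 -1 2) = Δ·Π!·Σ² = 3645/646646  (sign +1)
combine: 4πI² = 2873·350/46189·3645/646646 = 91125/742577
take √, sign +1: I = 0.09881960
No selection rule forces the value: the integral is nonzero (none).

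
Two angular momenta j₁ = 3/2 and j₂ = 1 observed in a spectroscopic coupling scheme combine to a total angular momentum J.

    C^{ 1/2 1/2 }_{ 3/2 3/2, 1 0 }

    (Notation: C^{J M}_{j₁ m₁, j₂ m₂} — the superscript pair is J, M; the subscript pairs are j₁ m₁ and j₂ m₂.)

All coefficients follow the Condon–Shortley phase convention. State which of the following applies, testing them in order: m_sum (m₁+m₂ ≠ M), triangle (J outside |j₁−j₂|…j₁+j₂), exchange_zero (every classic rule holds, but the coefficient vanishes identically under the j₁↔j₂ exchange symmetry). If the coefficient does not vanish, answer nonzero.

m_sum

m-sum: m₁+m₂ = 3/2+0 = 3/2, M = 1/2  ✗ ⇒ coefficient is 0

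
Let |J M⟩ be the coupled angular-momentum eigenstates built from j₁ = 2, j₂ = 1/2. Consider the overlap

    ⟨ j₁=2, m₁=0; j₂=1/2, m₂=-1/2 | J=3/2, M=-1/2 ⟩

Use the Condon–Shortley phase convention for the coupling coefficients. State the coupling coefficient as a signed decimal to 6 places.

j₁+j₂−J=1  J+j₁−j₂=3  J−j₁+j₂=0  j₁+j₂+J+1=5
(j₁±m₁, j₂±m₂, J±M) = (2,2,0,1,1,2)
P² = 8/5
sum k=0..0:
  [0] +1/2 = 1/2
S = 1/2
C² = P²·S² = 2/5 ; C = +0.632456

+√(2/5) ≈ +0.632456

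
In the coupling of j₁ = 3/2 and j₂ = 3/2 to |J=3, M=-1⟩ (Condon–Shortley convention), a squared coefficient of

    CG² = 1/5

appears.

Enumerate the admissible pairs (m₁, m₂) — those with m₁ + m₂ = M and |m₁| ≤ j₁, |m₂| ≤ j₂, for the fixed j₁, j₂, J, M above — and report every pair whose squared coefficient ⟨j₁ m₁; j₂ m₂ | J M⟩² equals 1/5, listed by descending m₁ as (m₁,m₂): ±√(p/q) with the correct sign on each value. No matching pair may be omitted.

(1/2,-3/2): +√(1/5); (-3/2,1/2): +√(1/5)

Admissible pairs with m₁+m₂ = M = -1: (-3/2,1/2), (-1/2,-1/2), (1/2,-3/2)
  (m₁,m₂)=(1/2,-3/2): CG² = 1/5, CG = +√(1/5)   ← matches the target
  (m₁,m₂)=(-1/2,-1/2): CG² = 3/5, CG = +√(3/5)
  (m₁,m₂)=(-3/2,1/2): CG² = 1/5, CG = +√(1/5)   ← matches the target
Pairs with CG² = 1/5: (1/2,-3/2): +√(1/5); (-3/2,1/2): +√(1/5)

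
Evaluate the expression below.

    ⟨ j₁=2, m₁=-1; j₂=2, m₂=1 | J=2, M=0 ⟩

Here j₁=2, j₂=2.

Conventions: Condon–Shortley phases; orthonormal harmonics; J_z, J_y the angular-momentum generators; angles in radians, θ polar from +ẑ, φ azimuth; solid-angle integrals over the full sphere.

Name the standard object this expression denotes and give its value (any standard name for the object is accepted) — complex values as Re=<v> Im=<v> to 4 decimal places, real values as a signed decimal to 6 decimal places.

Clebsch–Gordan coefficient, +√(1/14) ≈ +0.267261

This is a Clebsch–Gordan (vector-coupling) coefficient.
√[5·2!2!2!/7! · 1!3!3!1!2!2!] = √(8/7)
  +(−1)^1/∏(1,1,2,2,0,0)! = -1/4  (running -1/4)
  +(−1)^2/∏(2,0,1,1,1,1)! = 1/2  (running 1/4)
⟨..|..⟩ = √(8/7)·(1/4) = +0.267261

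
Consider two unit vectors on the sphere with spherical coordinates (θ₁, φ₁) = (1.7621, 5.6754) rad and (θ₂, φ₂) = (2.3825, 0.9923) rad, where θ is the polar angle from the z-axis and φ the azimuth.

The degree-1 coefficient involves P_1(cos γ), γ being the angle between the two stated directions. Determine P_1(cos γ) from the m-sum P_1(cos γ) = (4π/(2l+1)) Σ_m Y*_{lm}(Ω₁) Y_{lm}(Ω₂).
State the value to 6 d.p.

0.118150

Expand P_1 via completeness: Σ_{m} conj(Y_{1,m}) at Ω₁ times Y_{1,m} at Ω₂ —
  [-1]  conj(Y_{1,-1})(Ω₁) = +0.278447-0.193695i ; Y_{1,-1}(Ω₂) = +0.130016-0.199099i ; Δ = -0.002362-0.080622i
  [+0]  conj(Y_{1,0})(Ω₁) = -0.092902-0.000000i ; Y_{1,0}(Ω₂) = -0.354462+0.000000i ; Δ = +0.032930+0.000000i
  [+1]  conj(Y_{1,1})(Ω₁) = -0.278447-0.193695i ; Y_{1,1}(Ω₂) = -0.130016-0.199099i ; Δ = -0.002362+0.080622i
Accumulated sum +0.028206+0.000000i; after 4π/(2l+1) scaling, +0.118150+0.000000i ⇒ P_1 = 0.118150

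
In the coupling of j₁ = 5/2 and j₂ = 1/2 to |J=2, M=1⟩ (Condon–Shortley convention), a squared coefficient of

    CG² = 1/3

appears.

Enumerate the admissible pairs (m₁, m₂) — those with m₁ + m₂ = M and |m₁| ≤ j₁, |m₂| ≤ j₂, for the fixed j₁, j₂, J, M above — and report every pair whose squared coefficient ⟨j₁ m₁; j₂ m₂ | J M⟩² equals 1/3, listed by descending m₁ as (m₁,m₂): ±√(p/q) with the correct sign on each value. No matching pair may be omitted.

(1/2,1/2): −√(1/3)

Admissible pairs with m₁+m₂ = M = 1: (1/2,1/2), (3/2,-1/2)
  (m₁,m₂)=(3/2,-1/2): CG² = 2/3, CG = +√(2/3)
  (m₁,m₂)=(1/2,1/2): CG² = 1/3, CG = −√(1/3)   ← matches the target
Pairs with CG² = 1/3: (1/2,1/2): −√(1/3)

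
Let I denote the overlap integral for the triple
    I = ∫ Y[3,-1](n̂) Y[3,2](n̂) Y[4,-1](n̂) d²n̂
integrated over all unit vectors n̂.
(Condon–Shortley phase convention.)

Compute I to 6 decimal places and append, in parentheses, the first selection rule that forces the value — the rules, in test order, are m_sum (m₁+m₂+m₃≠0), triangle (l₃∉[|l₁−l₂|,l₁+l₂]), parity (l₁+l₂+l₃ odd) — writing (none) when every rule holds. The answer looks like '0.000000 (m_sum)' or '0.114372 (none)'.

Checks pass: Σm=0; 10 even; l₃=4∈[0,6].
(2·3+1)(2·3+1)(2·4+1) = 441
Δ: 2! 4! 4! / 11! → 1/34650
sum: t=0:+1/72 t=1:−1/16 t=2:+1/72 = -5/144
3j²(3 3 4; 0 0 0) = Δ·Π!·Σ² = 2/77  (sign -1)
sum: t=1:−1/144 t=2:+1/48 = 1/72
3j²(3 3 4; -1 2 -1) = Δ·Π!·Σ² = 16/693  (sign -1)
combine: 4πI² = 441·2/77·16/693 = 32/121
take √, sign +1: I = 0.14506992
No selection rule forces the value: the integral is nonzero (none).

0.145070 (none)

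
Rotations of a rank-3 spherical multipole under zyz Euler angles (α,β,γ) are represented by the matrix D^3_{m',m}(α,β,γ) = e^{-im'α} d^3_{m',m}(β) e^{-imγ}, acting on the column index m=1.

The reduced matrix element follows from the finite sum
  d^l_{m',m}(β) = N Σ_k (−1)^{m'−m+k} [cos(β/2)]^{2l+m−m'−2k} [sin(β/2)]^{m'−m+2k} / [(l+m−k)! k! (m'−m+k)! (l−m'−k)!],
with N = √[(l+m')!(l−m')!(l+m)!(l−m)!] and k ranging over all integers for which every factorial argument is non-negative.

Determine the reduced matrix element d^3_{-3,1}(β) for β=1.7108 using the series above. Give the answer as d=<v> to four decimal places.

d=0.5409

d^3_{-3,1}(β=1.7108) via the finite sum:
With c≡cos(β/2)=0.655917 and s≡sin(β/2)=0.754833, N=[1·720·24·2]^{1/2}=185.903201
Admissible k: 4..4 (factorial args all ≥0)
  k=4: (−1)^0·185.9032/(48)·0.6559^2·0.7548^4 = +0.540938
d^3_{-3,1}(1.7108) = +0.540938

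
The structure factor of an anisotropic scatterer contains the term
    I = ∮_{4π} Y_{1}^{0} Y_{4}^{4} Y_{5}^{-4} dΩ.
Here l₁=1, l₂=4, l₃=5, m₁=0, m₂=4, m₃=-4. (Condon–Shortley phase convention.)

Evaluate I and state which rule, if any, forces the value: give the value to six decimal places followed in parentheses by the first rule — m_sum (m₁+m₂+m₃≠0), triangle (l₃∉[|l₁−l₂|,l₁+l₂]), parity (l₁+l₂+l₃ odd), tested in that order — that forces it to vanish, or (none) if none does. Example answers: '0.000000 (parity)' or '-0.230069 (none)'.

0.147319 (none)

Checks pass: Σm=0; 10 even; l₃=5∈[3,5].
(2·1+1)(2·4+1)(2·5+1) = 297
Δ: 0! 2! 8! / 11! → 1/495
sum: t=0:+1/576 = 1/576
3j²(1 4 5; 0 0 0) = Δ·Π!·Σ² = 5/99  (sign -1)
sum: t=0:+1/40320 = 1/40320
3j²(1 4 5; 0 4 -4) = Δ·Π!·Σ² = 1/55  (sign -1)
combine: 4πI² = 297·5/99·1/55 = 3/11
take √, sign +1: I = 0.14731920
No selection rule forces the value: the integral is nonzero (none).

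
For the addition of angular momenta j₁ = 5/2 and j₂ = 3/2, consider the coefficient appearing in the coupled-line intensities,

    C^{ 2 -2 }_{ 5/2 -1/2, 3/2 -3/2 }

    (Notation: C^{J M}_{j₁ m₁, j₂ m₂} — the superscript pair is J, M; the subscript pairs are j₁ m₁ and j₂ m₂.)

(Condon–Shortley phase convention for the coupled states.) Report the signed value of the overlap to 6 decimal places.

+0.377964

j₁+j₂−J=2  J+j₁−j₂=3  J−j₁+j₂=1  j₁+j₂+J+1=7
(j₁±m₁, j₂±m₂, J±M) = (2,3,0,3,0,4)
P² = 144/7
sum k=0..0:
  [0] +1/12 = 1/12
S = 1/12
C² = P²·S² = 1/7 ; C = +0.377964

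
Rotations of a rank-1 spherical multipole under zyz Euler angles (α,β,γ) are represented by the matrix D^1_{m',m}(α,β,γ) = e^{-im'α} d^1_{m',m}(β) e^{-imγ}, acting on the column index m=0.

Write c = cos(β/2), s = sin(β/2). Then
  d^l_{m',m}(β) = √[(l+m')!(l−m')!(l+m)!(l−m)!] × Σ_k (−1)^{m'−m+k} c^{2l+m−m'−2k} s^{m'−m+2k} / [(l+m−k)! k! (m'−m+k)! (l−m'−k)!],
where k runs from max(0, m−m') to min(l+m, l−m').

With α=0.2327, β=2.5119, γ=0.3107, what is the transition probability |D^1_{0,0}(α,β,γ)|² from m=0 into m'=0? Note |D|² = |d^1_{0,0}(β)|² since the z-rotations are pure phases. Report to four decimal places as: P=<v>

P=0.6532

First d^1_{0,0}(β=2.5119), then the phase factors e^{-i(0)α} and e^{-i(0)γ}:
Half-angle: c=0.309670, s=0.950844. N=√(1·1·1·1)=1.000000
k: max(0,(0)−(0))=0 … min(1+(0),1−(0))=1
  k=0: (−1)^0·1.0000/(1)·0.3097^2·0.9508^0 = +0.095896
  k=1: (−1)^1·1.0000/(1)·0.3097^0·0.9508^2 = -0.904104
d^1_{0,0}(2.5119) = +0.095896 -0.904104 = -0.808209
|D^1_{0,0}|² = |d^1_{0,0}(β)|² = (-0.808209)² = 0.653201 (the z-rotation phases have unit modulus)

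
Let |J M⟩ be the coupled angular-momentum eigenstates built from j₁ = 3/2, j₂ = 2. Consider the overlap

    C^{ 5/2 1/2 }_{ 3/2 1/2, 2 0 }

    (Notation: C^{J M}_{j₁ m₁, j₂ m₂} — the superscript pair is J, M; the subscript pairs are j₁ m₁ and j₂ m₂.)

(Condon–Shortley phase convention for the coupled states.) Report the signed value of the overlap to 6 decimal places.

√[6·1!2!3!/7! · 2!1!2!2!3!2!] = √(48/35)
  +(−1)^0/∏(0,1,1,2,1,1)! = 1/2  (running 1/2)
  +(−1)^1/∏(1,0,0,1,2,2)! = -1/4  (running 1/4)
⟨..|..⟩ = √(48/35)·(1/4) = +0.292770

+0.292770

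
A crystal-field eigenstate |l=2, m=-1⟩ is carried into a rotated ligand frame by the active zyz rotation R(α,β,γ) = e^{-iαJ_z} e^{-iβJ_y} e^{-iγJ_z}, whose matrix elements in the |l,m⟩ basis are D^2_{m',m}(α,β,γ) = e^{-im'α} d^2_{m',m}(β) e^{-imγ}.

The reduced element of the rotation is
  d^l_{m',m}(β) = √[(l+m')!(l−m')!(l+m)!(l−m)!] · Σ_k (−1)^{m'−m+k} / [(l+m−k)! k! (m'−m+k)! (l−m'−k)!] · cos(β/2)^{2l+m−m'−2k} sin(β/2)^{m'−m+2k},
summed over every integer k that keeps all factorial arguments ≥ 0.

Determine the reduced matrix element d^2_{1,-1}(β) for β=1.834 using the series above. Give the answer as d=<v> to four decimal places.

d^2_{1,-1}(β=1.8340) via the finite sum:
Half-angle: c=0.608204, s=0.793781. N=√(6·1·1·6)=6.000000
k: max(0,(-1)−(1))=0 … min(2+(-1),2−(1))=1
  k=0: (−1)^2·6.0000/(2)·0.6082^2·0.7938^2 = +0.699232
  k=1: (−1)^3·6.0000/(6)·0.6082^0·0.7938^4 = -0.397010
d^2_{1,-1}(1.8340) = +0.699232 -0.397010 = +0.302221

d=0.3022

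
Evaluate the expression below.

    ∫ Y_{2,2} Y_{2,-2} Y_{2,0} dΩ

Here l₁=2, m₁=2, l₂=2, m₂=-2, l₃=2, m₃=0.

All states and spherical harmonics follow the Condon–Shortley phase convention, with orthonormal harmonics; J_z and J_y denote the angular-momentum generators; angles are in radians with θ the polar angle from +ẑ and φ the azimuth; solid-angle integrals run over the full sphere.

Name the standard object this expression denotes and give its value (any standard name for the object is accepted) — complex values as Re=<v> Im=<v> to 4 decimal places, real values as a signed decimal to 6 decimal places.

This is a Gaunt coefficient — the integral of a triple product of spherical harmonics over the sphere.
Checks pass: Σm=0; 6 even; l₃=2∈[0,4].
(2·2+1)(2·2+1)(2·2+1) = 125
Δ: 2! 2! 2! / 7! → 1/630
sum: t=0:+1/8 t=1:−1/1 t=2:+1/8 = -3/4
3j²(2 2 2; 0 0 0) = Δ·Π!·Σ² = 2/35  (sign -1)
sum: t=0:+1/8 = 1/8
3j²(2 2 2; 2 -2 0) = Δ·Π!·Σ² = 2/35  (sign +1)
combine: 4πI² = 125·2/35·2/35 = 20/49
take √, sign -1: I = -0.18022375

Gaunt coefficient, -0.180224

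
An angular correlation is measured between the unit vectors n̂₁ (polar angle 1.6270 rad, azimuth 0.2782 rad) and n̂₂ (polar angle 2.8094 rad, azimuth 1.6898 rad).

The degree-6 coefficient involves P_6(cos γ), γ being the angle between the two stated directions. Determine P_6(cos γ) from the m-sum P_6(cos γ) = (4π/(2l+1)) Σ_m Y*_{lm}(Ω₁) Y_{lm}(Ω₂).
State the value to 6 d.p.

Term-by-term m-sum for l=6 (normalisation 4π/13 = 0.966644):
  [-6]  conj(Y_{6,-6})(Ω₁) = -0.04701 + 0.47621j ; Y_{6,-6}(Ω₂) = -0.00044 + 0.00038j ; Δ = -0.00016 - 0.00023j
  [-5]  conj(Y_{6,-5})(Ω₁) = -0.01668 - 0.09176j ; Y_{6,-5}(Ω₂) = 0.00327 + 0.00483j ; Δ = 0.00039 - 0.00038j
  [-4]  conj(Y_{6,-4})(Ω₁) = -0.15132 - 0.30696j ; Y_{6,-4}(Ω₂) = 0.03167 - 0.01633j ; Δ = -0.00980 - 0.00725j
  [-3]  conj(Y_{6,-3})(Ω₁) = 0.07251 + 0.08002j ; Y_{6,-3}(Ω₂) = -0.05098 - 0.13667j ; Δ = 0.00724 - 0.01399j
  [-2]  conj(Y_{6,-2})(Ω₁) = 0.26013 + 0.16178j ; Y_{6,-2}(Ω₂) = -0.37931 + 0.09202j ; Δ = -0.11356 - 0.03743j
  [-1]  conj(Y_{6,-1})(Ω₁) = -0.10899 - 0.03113j ; Y_{6,-1}(Ω₂) = 0.06853 + 0.57311j ; Δ = 0.01037 - 0.06460j
  [+0]  conj(Y_{6,0})(Ω₁) = -0.29698 + 0.00000j ; Y_{6,0}(Ω₂) = 0.13543 + 0.00000j ; Δ = -0.04022 + 0.00000j
  [+1]  conj(Y_{6,1})(Ω₁) = 0.10899 - 0.03113j ; Y_{6,1}(Ω₂) = -0.06853 + 0.57311j ; Δ = 0.01037 + 0.06460j
  [+2]  conj(Y_{6,2})(Ω₁) = 0.26013 - 0.16178j ; Y_{6,2}(Ω₂) = -0.37931 - 0.09202j ; Δ = -0.11356 + 0.03743j
  [+3]  conj(Y_{6,3})(Ω₁) = -0.07251 + 0.08002j ; Y_{6,3}(Ω₂) = 0.05098 - 0.13667j ; Δ = 0.00724 + 0.01399j
  [+4]  conj(Y_{6,4})(Ω₁) = -0.15132 + 0.30696j ; Y_{6,4}(Ω₂) = 0.03167 + 0.01633j ; Δ = -0.00980 + 0.00725j
  [+5]  conj(Y_{6,5})(Ω₁) = 0.01668 - 0.09176j ; Y_{6,5}(Ω₂) = -0.00327 + 0.00483j ; Δ = 0.00039 + 0.00038j
  [+6]  conj(Y_{6,6})(Ω₁) = -0.04701 - 0.47621j ; Y_{6,6}(Ω₂) = -0.00044 - 0.00038j ; Δ = -0.00016 + 0.00023j
Total Σ_m = -0.25126 - 0.00000j. Multiply by 0.966644: -0.24288 - 0.00000j. P_6(cos γ) = -0.242884

-0.242884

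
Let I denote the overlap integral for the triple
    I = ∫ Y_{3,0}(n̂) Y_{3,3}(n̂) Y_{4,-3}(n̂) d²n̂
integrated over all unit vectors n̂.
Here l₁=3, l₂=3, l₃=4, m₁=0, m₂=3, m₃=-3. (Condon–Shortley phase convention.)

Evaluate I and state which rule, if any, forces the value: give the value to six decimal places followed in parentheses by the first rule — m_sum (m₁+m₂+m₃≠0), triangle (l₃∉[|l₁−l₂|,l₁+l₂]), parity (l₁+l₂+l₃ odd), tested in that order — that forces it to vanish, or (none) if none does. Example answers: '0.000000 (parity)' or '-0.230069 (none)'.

Checks pass: Σm=0; 10 even; l₃=4∈[0,6].
(2·3+1)(2·3+1)(2·4+1) = 441
Δ: 2! 4! 4! / 11! → 1/34650
sum: t=0:+1/72 t=1:−1/16 t=2:+1/72 = -5/144
3j²(3 3 4; 0 0 0) = Δ·Π!·Σ² = 2/77  (sign -1)
sum: t=2:+1/288 = 1/288
3j²(3 3 4; 0 3 -3) = Δ·Π!·Σ² = 1/22  (sign -1)
combine: 4πI² = 441·2/77·1/22 = 63/121
take √, sign +1: I = 0.20355073
No selection rule forces the value: the integral is nonzero (none).

0.203551 (none)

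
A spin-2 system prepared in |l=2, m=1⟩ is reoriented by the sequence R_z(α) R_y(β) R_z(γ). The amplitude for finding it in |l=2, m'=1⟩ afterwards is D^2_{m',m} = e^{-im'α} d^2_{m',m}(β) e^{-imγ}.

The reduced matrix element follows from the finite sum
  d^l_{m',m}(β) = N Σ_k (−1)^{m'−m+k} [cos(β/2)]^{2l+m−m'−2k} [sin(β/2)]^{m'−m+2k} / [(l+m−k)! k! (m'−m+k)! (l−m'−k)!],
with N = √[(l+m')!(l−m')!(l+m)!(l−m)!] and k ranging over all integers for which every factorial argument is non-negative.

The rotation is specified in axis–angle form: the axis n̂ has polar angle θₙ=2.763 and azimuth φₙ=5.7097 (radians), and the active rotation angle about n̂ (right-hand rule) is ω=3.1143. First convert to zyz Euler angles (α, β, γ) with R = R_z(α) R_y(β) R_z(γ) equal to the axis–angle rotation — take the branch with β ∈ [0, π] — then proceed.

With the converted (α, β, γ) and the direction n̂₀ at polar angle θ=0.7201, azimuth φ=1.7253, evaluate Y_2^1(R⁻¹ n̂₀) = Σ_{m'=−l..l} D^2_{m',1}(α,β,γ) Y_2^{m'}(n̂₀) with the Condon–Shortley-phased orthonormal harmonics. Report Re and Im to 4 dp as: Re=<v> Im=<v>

Re=0.2899 Im=0.1969

Axis–angle → zyz. n̂ = (sinθₙcosφₙ, sinθₙsinφₙ, cosθₙ) = (+0.310481, -0.200538, -0.929186), ω = 3.1143.
R = I cosω + sinω [n̂]ₓ + (1−cosω) n̂n̂ᵀ gives
  R = [-0.806867, -0.099147, -0.582353; -0.149860, -0.919211, +0.364133; -0.571408, +0.381078, +0.726823]
β = atan2(√(R₁₃²+R₂₃²), R₃₃) = 0.757111; α = atan2(R₂₃, R₁₃) mod 2π = 2.582794; γ = atan2(R₃₂, −R₃₁) mod 2π = 0.588171
Need the full column D^2_{m',1} for m'=−2..2 at α=2.5828, β=0.7571, γ=0.5882.
cos(β/2)=0.929199, sin(β/2)=0.369579
d^2_{-2,1}: single k=3 term ⇒ +0.093812;  D = -0.012624-0.092959i
d^2_{-1,1}: k∈[2..3] ⇒ +0.353796 -0.018656 = +0.335140;  D = -0.137826+0.305487i
d^2_{0,1}: k∈[1..2] ⇒ +0.726289 -0.114896 = +0.611393;  D = +0.508652-0.339226i
d^2_{1,1}: k∈[0..1] ⇒ +0.745480 -0.353796 = +0.391683;  D = -0.391514+0.011503i
d^2_{2,1}: single k=0 term ⇒ -0.593012;  D = -0.511827-0.299494i
Y_2^{m'}(θ=0.7201,φ=1.7253) and Σ D·Y over m':
  (-0.0126-0.0930i)·(-0.1600+0.0511i)  (-0.1378+0.3055i)·(-0.0589-0.3784i)  (+0.5087-0.3392i)·(+0.2193+0.0000i)  (-0.3915+0.0115i)·(+0.0589-0.3784i)  (-0.5118-0.2995i)·(-0.1600-0.0511i)
Y_2^1(R⁻¹ n̂) = +0.289930+0.196901i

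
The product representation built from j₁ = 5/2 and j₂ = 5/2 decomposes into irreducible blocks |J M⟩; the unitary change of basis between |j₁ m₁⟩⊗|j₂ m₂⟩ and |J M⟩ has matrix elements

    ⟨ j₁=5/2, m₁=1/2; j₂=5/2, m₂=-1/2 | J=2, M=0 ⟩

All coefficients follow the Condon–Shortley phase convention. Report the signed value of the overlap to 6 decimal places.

triangle: 3!×2!×2!/8! = 24/40320
(j±m)!: 3!×2!×2!×3!×2!×2! = 576
prefactor² = (2J+1)×Δ×N² = 12/7
  k=0: +1/(0!×3!×2!×2!×0!×0!) = 1/24
  k=1: −1/(1!×2!×1!×1!×1!×1!) = -1/2
  k=2: +1/(2!×1!×0!×0!×2!×2!) = 1/8
Σ = -1/3  ⇒  CG² = 12/7×(-1/3)² = 4/21
CG = −√(4/21) = -0.436436

−√(4/21) ≈ -0.436436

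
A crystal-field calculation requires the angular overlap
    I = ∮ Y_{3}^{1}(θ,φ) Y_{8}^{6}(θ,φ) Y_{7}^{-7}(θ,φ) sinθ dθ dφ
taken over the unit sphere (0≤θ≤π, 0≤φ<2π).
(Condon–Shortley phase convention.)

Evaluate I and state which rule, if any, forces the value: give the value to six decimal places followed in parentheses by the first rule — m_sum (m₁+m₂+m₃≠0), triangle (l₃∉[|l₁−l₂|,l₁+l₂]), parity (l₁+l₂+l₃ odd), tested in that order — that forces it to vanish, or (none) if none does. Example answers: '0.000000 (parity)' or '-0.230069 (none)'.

-0.126536 (none)

Rules hold: Σm=0, L=18 even, 5≤7≤11.
N = 7·17·15 = 1785
Δ = 4!·2!·12!/19! = 1/5290740
Racah Σ t=1..3: t=1:−1/7257600 t=2:+1/2073600 t=3:−1/7257600 = 1/4838400
⇒ 3j(3 8 7; 0 0 0)² = 252/20995, sgn -1
Racah Σ t=2..2: t=2:+1/3832012800 = 1/3832012800
⇒ 3j(3 8 7; 1 6 -7)² = 91/9690, sgn +1
4πI² = N·(3j₀)²·(3jₘ)² = 6174/30685
I = -1·√(0.201206/4π) = -0.12653635
No selection rule forces the value: the integral is nonzero (none).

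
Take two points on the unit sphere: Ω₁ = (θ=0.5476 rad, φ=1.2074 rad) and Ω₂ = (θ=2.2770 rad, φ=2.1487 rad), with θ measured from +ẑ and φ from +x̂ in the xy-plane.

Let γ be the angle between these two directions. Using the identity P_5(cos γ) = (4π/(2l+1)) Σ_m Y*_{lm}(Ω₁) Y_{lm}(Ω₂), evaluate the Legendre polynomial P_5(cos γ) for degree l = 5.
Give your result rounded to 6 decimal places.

-0.339361

Term-by-term m-sum for l=5 (normalisation 4π/11 = 1.142397):
  m=-5: Y*=(0.017220, -0.004327)  Y=(-0.029512, 0.114587)  product (-0.000012, 0.002101)
  m=-4: Y*=(0.010767, -0.091442)  Y=(0.215397, 0.235512)  product (0.023855, -0.017160)
  m=-3: Y*=(-0.240717, -0.125506)  Y=(0.419489, -0.068952)  product (-0.109632, -0.036050)
  m=-2: Y*=(-0.347864, 0.309306)  Y=(0.067613, -0.153464)  product (0.023947, 0.074298)
  m=-1: Y*=(0.115768, 0.304424)  Y=(0.155936, 0.239101)  product (-0.054736, 0.075151)
  m=+0: Y*=(-0.254681, -0.000000)  Y=(0.250918, 0.000000)  product (-0.063904, -0.000000)
  m=+1: Y*=(-0.115768, 0.304424)  Y=(-0.155936, 0.239101)  product (-0.054736, -0.075151)
  m=+2: Y*=(-0.347864, -0.309306)  Y=(0.067613, 0.153464)  product (0.023947, -0.074298)
  m=+3: Y*=(0.240717, -0.125506)  Y=(-0.419489, -0.068952)  product (-0.109632, 0.036050)
  m=+4: Y*=(0.010767, 0.091442)  Y=(0.215397, -0.235512)  product (0.023855, 0.017160)
  m=+5: Y*=(-0.017220, -0.004327)  Y=(0.029512, 0.114587)  product (-0.000012, -0.002101)
Accumulated sum (-0.297060, -0.000000); after 4π/(2l+1) scaling, (-0.339361, -0.000000) ⇒ P_5 = -0.339361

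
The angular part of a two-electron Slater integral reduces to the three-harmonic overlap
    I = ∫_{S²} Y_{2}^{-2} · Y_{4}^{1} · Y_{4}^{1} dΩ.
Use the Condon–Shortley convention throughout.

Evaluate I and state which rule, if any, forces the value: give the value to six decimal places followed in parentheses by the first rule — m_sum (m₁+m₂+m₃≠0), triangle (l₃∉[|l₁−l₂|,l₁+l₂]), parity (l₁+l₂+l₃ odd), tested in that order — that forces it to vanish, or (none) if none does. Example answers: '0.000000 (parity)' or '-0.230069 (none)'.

m-sum 0 ✓  L=10 even ✓  2≤4≤6 ✓
Π(2lᵢ+1) = 5×9×9 = 405
triangle coeff Δ(2,4,4) = 1/13860
Σ_t [0,2]: t=0:+1/192 t=1:−1/36 t=2:+1/192 = -5/288
(3j)²=20/693 [(2 4 4; 0 0 0)], sign=-1
Σ_t [2,2]: t=2:+1/144 = 1/144
(3j)²=10/231 [(2 4 4; -2 1 1)], sign=-1
⇒ 4πI² = 3000/5929
I = (+1)√(3000/5929/(4π)) = 0.20066192
No selection rule forces the value: the integral is nonzero (none).

0.200662 (none)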